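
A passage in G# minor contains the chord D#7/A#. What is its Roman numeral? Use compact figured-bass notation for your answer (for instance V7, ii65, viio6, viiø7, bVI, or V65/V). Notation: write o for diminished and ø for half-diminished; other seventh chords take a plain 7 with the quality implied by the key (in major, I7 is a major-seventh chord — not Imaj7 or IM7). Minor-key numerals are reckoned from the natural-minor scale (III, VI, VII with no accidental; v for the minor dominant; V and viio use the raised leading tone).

V43

The pitches D#-F##-A#-C# form a dominant seventh chord rooted on D#.
In G# minor, D# is the dominant; the diatonic dominant seventh chord there is V7.
With A# in the bass the chord is in second inversion, so the figured bass is 43.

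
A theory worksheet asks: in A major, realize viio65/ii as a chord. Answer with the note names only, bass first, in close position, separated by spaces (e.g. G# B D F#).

C# E G A#

The slash marks an applied leading-tone chord: viio of ii. In A major, ii is B, so the leading tone to it is A#, a half step below.
Building a fully diminished seventh chord on A# gives A#-C#-E-G.
The figured bass 65 indicates first inversion, placing the third (C#) in the bass: C#-E-G-A#.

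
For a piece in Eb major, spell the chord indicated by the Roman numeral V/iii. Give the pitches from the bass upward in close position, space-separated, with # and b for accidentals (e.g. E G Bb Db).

D F# A

The slash means an applied dominant: we want the dominant of iii. In Eb major, iii is G minor, and its dominant is built on D.
Building a major triad on D gives D-F#-A.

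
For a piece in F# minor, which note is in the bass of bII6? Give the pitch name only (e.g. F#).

bII in F# minor has root G; the chord is G-B-D.
The figure 6 means first inversion — the third is in the bass.

B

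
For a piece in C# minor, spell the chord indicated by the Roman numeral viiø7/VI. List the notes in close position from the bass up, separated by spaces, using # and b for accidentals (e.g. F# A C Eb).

The slash marks an applied leading-tone chord: viio of VI. In C# minor, VI is A, so the leading tone to it is G#, a half step below.
Building a half-diminished seventh chord on G# gives G#-B-D-F#.

G# B D F#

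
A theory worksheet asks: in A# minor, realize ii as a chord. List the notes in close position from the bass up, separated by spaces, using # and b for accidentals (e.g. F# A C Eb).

B# D# F##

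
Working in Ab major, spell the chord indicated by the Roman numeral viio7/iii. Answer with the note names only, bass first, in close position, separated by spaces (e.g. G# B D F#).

B D F Ab

viio7/iii is a secondary leading-tone chord. The target iii is C in Ab major; the applied chord is rooted a semitone below, on B.
Building a fully diminished seventh chord on B gives B-D-F-Ab.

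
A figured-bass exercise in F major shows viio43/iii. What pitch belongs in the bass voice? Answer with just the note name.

D

The applied chord viio43/iii is rooted on G#: G#-B-D-F.
The figure 43 means second inversion — the fifth is in the bass.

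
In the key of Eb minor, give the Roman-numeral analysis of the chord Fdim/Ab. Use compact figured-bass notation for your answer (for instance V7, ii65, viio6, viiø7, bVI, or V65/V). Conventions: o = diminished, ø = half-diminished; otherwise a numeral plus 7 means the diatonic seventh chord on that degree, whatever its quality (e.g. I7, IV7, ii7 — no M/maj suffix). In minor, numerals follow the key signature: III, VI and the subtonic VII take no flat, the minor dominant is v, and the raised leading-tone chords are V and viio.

The pitches F-Ab-Cb form a diminished triad rooted on F.
F is scale degree 2 in Eb minor, and a diminished triad on that degree is written iio.
With Ab in the bass the chord is in first inversion, so the figured bass is 6.

iio6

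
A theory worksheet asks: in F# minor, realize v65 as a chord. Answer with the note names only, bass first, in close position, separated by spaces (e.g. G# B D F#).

E G# B C#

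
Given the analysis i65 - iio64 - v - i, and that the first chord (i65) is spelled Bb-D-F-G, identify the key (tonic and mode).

G minor

The anchor chord is a minor seventh chord on G, labeled i65.
If G is scale degree 1 and the mode makes that degree carry a minor seventh chord, the tonic is G and the mode is minor.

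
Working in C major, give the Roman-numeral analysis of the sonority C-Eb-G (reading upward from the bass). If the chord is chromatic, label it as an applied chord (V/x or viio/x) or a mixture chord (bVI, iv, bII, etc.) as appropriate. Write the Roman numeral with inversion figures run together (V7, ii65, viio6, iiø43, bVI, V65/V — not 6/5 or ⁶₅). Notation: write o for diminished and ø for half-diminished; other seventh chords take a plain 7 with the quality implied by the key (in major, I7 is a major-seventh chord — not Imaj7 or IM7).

i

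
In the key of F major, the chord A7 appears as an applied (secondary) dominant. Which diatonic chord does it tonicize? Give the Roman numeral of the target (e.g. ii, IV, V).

The chord is a dominant seventh chord on A.
A dominant resolves down a perfect fifth: A → D. In F major, D is scale degree 6, i.e. vi.

vi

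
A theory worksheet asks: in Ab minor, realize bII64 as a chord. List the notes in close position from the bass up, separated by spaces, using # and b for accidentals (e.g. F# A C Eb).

Fb Bbb Db

Scale degree 2 in Ab minor is Bb; lowering it a half step gives Bbb. bII64 is the Neapolitan chord — a major triad on the lowered second degree.
So the chord is Bbb-Db-Fb.
With the 64 figure the chord is in second inversion; from the bass Fb upward in close position it reads Fb-Bbb-Db.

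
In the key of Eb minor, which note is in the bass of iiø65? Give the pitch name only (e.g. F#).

Ab

iiø in Eb minor has root F; the chord is F-Ab-Cb-Eb.
The figure 65 means first inversion — the third is in the bass.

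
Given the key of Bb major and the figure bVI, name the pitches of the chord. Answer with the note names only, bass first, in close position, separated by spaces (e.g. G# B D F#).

Gb Bb Db

bVI is a major triad on the lowered sixth degree, borrowed from the parallel minor. In Bb major that root is Gb.
So the chord is Gb-Bb-Db, a major triad.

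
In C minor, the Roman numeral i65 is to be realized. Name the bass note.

Eb

i in C minor has root C; the chord is C-Eb-G-Bb.
The figure 65 means first inversion — the third is in the bass.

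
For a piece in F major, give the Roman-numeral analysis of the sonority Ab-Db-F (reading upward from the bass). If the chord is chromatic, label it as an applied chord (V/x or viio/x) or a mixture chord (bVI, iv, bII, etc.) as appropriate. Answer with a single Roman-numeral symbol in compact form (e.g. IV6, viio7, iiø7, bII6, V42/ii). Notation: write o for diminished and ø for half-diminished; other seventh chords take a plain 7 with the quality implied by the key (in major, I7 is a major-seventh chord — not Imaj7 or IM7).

bVI64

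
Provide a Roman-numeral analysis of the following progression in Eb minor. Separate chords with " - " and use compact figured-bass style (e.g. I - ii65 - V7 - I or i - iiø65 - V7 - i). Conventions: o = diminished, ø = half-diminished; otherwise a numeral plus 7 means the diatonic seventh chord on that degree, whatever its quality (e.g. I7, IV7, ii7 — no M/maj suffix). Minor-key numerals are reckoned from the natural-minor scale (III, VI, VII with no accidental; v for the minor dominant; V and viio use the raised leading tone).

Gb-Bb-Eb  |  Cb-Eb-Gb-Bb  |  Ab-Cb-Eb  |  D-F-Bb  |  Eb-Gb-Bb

Gb-Bb-Eb: minor triad on Eb = scale degree 1 → i6.
Cb-Eb-Gb-Bb: major seventh chord on Cb = scale degree 6 → VI7.
Ab-Cb-Eb: root Ab is the subdominant; minor triad there is iv.
D-F-Bb: root Bb is the dominant; major triad there is V6.
Eb-Gb-Bb has root Eb, degree 1 in Eb minor, so i.

i6 - VI7 - iv - V6 - i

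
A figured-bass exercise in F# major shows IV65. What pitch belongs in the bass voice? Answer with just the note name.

D#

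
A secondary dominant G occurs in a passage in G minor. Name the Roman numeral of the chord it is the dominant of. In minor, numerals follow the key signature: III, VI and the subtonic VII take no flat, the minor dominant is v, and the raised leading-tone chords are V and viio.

iv

The chord is a major triad on G.
A dominant resolves down a perfect fifth: G → C. In G minor, C is scale degree 4, i.e. iv.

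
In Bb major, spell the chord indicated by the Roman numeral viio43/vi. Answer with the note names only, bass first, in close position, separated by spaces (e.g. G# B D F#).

The slash marks an applied leading-tone chord: viio of vi. In Bb major, vi is G, so the leading tone to it is F#, a half step below.
Building a fully diminished seventh chord on F# gives F#-A-C-Eb.
The figured bass 43 indicates second inversion, placing the fifth (C) in the bass: C-Eb-F#-A.

C Eb F# A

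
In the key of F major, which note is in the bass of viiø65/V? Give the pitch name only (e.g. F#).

The applied chord viiø65/V is rooted on B: B-D-F-A.
The figure 65 means first inversion — the third is in the bass.

D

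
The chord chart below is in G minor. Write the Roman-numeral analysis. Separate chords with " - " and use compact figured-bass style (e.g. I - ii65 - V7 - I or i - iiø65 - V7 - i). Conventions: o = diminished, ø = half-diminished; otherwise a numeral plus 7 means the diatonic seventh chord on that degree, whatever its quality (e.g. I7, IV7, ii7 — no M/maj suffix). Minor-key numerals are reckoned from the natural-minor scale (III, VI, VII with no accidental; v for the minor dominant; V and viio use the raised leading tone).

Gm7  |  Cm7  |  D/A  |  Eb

Gm7 has root G, degree 1 in G minor, so i7.
Cm7 has root C, degree 4 in G minor, so iv7.
D/A: root D is the dominant; major triad there is V64.
Eb has root Eb, degree 6 in G minor, so VI.

i7 - iv7 - V64 - VI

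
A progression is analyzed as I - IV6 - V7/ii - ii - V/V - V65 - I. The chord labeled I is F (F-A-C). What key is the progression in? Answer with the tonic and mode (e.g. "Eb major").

The chord F is a major triad rooted on F; its label is I.
If F is scale degree 1 and the mode makes that degree carry a major triad, the tonic is F and the mode is major.

F major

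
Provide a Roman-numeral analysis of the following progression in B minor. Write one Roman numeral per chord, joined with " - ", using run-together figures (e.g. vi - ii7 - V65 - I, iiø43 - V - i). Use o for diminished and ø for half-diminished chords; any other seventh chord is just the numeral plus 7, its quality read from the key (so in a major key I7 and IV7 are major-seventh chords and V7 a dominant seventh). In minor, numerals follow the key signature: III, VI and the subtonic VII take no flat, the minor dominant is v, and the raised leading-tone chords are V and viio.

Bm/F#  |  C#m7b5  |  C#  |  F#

Bm/F#: root B is the tonic; minor triad there is i64.
C#m7b5 has root C#, degree 2 in B minor, so iiø7.
C# is the secondary dominant of V (major triad on C#): V/V.
F#: major triad on F# = scale degree 5 → V.

i64 - iiø7 - V/V - V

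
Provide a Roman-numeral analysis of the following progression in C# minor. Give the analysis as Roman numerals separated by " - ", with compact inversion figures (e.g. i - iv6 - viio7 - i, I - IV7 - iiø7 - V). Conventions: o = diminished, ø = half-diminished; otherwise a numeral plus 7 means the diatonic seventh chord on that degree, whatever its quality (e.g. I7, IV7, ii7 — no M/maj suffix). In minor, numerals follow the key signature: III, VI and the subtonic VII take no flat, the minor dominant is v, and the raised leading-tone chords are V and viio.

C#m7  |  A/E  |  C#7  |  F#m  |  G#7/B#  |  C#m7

i7 - VI64 - V7/iv - iv - V65 - i7

C#m7: root C# is the tonic; minor seventh chord there is i7.
A/E: major triad on A = scale degree 6 → VI64.
C#7: a dominant seventh chord on C#, the applied dominant of iv → V7/iv.
F#m: minor triad on F# = scale degree 4 → iv.
G#7/B#: dominant seventh chord on G# = scale degree 5 → V65.
C#m7: minor seventh chord on C# = scale degree 1 → i7.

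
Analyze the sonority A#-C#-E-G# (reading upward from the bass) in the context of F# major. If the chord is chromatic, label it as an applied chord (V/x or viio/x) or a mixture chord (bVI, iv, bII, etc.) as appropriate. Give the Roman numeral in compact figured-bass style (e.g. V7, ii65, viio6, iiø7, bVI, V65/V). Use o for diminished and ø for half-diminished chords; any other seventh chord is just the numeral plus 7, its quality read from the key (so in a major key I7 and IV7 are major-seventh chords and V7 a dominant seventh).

viiø7/IV

The pitches A#-C#-E-G# form a half-diminished seventh chord rooted on A#.
A# sits a half step below B (IV in F# major); a diminished chord there is the applied leading-tone chord of IV.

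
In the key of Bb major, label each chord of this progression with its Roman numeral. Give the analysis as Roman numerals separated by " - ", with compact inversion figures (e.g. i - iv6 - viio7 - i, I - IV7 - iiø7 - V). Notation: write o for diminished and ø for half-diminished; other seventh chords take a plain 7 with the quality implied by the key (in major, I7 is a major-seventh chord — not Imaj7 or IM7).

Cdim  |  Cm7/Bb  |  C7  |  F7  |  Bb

iio - ii42 - V7/V - V7 - I

Cdim: diminished triad on C — chromatic; iio (borrowed from the parallel minor).
Cm7/Bb: minor seventh chord on C = scale degree 2 → ii42.
C7: chromatic; C is V of V, so V7/V.
F7 has root F, degree 5 in Bb major, so V7.
Bb has root Bb, degree 1 in Bb major, so I.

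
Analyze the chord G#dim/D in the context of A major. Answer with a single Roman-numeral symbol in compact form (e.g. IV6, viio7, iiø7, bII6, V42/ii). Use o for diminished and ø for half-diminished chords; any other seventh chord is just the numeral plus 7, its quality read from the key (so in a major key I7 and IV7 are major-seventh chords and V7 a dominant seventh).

viio64

Stacked in thirds the chord is G#-B-D: a diminished triad on G#.
In A major, G# is the leading tone; the diatonic diminished triad there is viio.
With D in the bass the chord is in second inversion, so the figured bass is 64.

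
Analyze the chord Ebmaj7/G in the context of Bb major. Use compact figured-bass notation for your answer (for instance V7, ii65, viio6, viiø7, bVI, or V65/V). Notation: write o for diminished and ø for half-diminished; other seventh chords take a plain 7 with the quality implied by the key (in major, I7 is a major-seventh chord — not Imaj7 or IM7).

IV65

The pitches Eb-G-Bb-D form a major seventh chord rooted on Eb.
In Bb major, Eb is the subdominant; the diatonic major seventh chord there is IV7.
With G in the bass the chord is in first inversion, so the figured bass is 65.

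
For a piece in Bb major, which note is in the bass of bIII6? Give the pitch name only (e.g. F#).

F

bIII in Bb major has root Db; the chord is Db-F-Ab.
The figure 6 means first inversion — the third is in the bass.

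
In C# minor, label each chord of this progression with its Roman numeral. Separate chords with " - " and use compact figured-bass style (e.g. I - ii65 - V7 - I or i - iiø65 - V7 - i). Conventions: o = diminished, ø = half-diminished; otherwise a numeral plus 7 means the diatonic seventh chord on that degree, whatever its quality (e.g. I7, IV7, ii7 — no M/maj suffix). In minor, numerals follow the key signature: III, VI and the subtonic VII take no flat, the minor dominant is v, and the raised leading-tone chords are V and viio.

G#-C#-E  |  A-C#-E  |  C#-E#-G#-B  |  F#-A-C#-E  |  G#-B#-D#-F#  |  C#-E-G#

i64 - VI - V7/iv - iv7 - V7 - i

G#-C#-E: root C# is the tonic; minor triad there is i64.
A-C#-E: major triad on A = scale degree 6 → VI.
C#-E#-G#-B is the secondary dominant of iv (dominant seventh chord on C#): V7/iv.
F#-A-C#-E: root F# is the subdominant; minor seventh chord there is iv7.
G#-B#-D#-F#: dominant seventh chord on G# = scale degree 5 → V7.
C#-E-G# has root C#, degree 1 in C# minor, so i.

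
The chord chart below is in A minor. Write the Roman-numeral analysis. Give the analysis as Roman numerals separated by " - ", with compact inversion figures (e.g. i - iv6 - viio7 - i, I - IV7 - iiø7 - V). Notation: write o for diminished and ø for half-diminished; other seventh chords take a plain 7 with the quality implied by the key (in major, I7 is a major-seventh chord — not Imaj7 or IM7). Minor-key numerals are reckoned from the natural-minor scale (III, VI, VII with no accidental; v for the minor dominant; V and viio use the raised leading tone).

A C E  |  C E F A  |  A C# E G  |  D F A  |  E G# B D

i - VI43 - V7/iv - iv - V7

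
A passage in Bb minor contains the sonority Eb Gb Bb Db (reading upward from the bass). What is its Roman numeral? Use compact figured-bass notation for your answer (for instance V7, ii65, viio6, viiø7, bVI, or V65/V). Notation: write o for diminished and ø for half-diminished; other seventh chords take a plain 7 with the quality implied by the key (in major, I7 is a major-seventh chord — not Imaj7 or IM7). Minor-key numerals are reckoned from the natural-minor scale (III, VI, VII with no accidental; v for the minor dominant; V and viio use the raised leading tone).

Stacked in thirds the chord is Eb-Gb-Bb-Db: a minor seventh chord on Eb.
Eb is scale degree 4 in Bb minor, and a minor seventh chord on that degree is written iv7.

iv7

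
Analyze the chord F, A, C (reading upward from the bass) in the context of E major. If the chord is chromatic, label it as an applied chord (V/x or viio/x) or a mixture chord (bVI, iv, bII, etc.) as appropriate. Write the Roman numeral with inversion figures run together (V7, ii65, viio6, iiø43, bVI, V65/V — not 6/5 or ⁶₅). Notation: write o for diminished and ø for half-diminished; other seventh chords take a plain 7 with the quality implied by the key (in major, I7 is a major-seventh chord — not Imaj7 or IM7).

Stacked in thirds the chord is F-A-C: a major triad on F.
F is the lowered second degree of E major (diatonic 2 would be F#). This is the Neapolitan chord — a major triad on the lowered second degree.

bII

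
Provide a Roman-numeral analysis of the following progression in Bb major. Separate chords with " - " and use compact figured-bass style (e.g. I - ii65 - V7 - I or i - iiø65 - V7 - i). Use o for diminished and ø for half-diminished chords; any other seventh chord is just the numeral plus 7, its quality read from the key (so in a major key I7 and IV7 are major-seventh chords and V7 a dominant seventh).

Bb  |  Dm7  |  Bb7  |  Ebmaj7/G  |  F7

Bb: major triad on Bb = scale degree 1 → I.
Dm7: root D is the mediant; minor seventh chord there is iii7.
Bb7: chromatic; Bb is V of IV, so V7/IV.
Ebmaj7/G: root Eb is the subdominant; major seventh chord there is IV65.
F7: root F is the dominant; dominant seventh chord there is V7.

I - iii7 - V7/IV - IV65 - V7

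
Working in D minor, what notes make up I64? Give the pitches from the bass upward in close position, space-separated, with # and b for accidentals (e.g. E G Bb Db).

A D F#

I64 is the major tonic (Picardy third), borrowed from the parallel major. In D minor that root is D.
So the chord is D-F#-A.
With the 64 figure the chord is in second inversion; from the bass A upward in close position it reads A-D-F#.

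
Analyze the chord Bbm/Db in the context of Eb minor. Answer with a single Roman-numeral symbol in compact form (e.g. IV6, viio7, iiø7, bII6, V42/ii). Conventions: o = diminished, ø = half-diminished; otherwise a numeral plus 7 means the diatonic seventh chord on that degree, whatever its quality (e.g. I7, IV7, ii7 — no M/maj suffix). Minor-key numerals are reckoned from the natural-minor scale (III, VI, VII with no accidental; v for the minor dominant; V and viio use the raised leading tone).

v6

The pitches Bb-Db-F form a minor triad rooted on Bb.
Bb is scale degree 5 in Eb minor, and a minor triad on that degree is written v.
With Db in the bass the chord is in first inversion, so the figured bass is 6.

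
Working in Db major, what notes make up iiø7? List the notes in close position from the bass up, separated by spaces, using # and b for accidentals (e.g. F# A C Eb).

Eb Gb Bbb Db

iiø7 is the half-diminished supertonic seventh, borrowed from the parallel minor. In Db major that root is Eb.
So the chord is Eb-Gb-Bbb-Db.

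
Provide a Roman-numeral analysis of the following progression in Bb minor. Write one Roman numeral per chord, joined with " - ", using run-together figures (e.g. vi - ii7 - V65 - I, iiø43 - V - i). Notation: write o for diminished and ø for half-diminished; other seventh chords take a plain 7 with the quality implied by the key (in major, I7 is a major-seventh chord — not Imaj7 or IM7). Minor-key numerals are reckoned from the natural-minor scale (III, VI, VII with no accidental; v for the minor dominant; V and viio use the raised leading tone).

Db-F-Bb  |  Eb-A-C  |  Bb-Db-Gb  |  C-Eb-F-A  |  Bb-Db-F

i6 - viio64 - VI6 - V43 - i

Db-F-Bb has root Bb, degree 1 in Bb minor, so i6.
Eb-A-C: diminished triad on A = scale degree 7 → viio64.
Bb-Db-Gb has root Gb, degree 6 in Bb minor, so VI6.
C-Eb-F-A has root F, degree 5 in Bb minor, so V43.
Bb-Db-F: root Bb is the tonic; minor triad there is i.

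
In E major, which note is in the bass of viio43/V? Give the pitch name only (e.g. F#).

The applied chord viio43/V is rooted on A#: A#-C#-E-G.
The figure 43 means second inversion — the fifth is in the bass.

E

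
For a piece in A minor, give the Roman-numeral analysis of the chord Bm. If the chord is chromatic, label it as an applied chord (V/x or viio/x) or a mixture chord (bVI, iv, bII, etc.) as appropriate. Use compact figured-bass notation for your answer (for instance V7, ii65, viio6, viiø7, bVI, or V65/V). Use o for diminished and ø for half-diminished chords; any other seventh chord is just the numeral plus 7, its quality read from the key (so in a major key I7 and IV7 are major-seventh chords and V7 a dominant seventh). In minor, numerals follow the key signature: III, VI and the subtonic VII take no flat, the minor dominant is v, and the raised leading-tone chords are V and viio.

Stacked in thirds the chord is B-D-F#: a minor triad on B.
B is the second degree of A minor. This is the minor supertonic, borrowed from the parallel major (the Dorian ii).

ii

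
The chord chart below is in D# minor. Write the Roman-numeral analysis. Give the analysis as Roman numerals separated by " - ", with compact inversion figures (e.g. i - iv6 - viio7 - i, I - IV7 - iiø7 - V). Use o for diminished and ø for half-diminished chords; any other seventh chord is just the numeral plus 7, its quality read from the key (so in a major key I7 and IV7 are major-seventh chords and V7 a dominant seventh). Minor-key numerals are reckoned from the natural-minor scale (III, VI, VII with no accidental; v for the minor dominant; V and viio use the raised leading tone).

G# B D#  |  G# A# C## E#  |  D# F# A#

iv - V42 - i

G#-B-D#: root G# is the subdominant; minor triad there is iv.
G#-A#-C##-E#: dominant seventh chord on A# = scale degree 5 → V42.
D#-F#-A#: minor triad on D# = scale degree 1 → i.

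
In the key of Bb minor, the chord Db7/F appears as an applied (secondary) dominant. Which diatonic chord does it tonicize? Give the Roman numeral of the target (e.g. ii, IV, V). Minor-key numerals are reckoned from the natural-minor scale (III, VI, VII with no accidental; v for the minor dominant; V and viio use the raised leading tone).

The chord is a dominant seventh chord on Db.
A dominant resolves down a perfect fifth: Db → Gb. In Bb minor, Gb is scale degree 6, i.e. VI.

VI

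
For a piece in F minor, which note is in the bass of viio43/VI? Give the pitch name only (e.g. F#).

Gb

The applied chord viio43/VI is rooted on C: C-Eb-Gb-Bbb.
The figure 43 means second inversion — the fifth is in the bass.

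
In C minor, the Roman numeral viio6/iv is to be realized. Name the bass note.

The applied chord viio6/iv is rooted on E: E-G-Bb.
The figure 6 means first inversion — the third is in the bass.

G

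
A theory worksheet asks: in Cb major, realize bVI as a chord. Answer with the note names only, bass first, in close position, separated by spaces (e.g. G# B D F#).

bVI is a major triad on the lowered sixth degree, borrowed from the parallel minor. In Cb major that root is Abb.
So the chord is Abb-Cb-Ebb.

Abb Cb Ebb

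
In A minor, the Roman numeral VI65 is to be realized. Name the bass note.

A

VI in A minor has root F; the chord is F-A-C-E.
The figure 65 means first inversion — the third is in the bass.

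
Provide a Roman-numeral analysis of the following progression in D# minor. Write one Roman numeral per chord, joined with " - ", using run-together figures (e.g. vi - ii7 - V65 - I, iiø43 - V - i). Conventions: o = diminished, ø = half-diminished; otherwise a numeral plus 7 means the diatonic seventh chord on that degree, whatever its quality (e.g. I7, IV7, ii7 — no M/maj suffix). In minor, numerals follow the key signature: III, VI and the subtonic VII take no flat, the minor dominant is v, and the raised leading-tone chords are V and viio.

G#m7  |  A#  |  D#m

iv7 - V - i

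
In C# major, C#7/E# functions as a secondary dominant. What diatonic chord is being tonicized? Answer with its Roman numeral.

IV

The chord is a dominant seventh chord on C#.
A dominant resolves down a perfect fifth: C# → F#. In C# major, F# is scale degree 4, i.e. IV.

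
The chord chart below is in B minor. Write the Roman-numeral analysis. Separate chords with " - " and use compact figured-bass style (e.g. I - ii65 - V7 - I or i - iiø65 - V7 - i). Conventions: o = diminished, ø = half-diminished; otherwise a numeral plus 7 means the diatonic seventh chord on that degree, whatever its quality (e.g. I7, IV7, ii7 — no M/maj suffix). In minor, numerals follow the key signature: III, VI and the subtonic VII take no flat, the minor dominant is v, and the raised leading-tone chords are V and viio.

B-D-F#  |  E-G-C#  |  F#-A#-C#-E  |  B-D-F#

i - iio6 - V7 - i

B-D-F#: root B is the tonic; minor triad there is i.
E-G-C#: diminished triad on C# = scale degree 2 → iio6.
F#-A#-C#-E: dominant seventh chord on F# = scale degree 5 → V7.
B-D-F#: root B is the tonic; minor triad there is i.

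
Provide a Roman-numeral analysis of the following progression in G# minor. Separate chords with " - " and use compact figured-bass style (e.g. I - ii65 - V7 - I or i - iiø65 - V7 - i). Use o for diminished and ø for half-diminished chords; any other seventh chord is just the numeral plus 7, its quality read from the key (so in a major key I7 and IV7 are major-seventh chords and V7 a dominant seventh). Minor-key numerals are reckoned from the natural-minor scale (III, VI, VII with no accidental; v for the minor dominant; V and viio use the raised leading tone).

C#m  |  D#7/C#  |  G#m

C#m: minor triad on C# = scale degree 4 → iv.
D#7/C# has root D#, degree 5 in G# minor, so V42.
G#m: minor triad on G# = scale degree 1 → i.

iv - V42 - i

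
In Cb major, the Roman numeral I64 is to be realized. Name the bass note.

Gb

I in Cb major has root Cb; the chord is Cb-Eb-Gb.
The figure 64 means second inversion — the fifth is in the bass.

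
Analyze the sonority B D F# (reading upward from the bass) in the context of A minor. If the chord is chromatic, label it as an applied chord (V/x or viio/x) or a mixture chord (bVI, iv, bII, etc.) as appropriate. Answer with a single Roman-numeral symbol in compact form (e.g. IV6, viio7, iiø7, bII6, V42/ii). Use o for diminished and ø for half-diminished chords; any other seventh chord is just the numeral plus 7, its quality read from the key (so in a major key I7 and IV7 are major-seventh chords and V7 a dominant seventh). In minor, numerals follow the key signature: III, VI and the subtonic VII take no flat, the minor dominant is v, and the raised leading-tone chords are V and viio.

ii

The pitches B-D-F# form a minor triad rooted on B.
B is the second degree of A minor. This is the minor supertonic, borrowed from the parallel major (the Dorian ii).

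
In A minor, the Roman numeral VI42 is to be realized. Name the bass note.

VI in A minor has root F; the chord is F-A-C-E.
The figure 42 means third inversion — the seventh is in the bass.

E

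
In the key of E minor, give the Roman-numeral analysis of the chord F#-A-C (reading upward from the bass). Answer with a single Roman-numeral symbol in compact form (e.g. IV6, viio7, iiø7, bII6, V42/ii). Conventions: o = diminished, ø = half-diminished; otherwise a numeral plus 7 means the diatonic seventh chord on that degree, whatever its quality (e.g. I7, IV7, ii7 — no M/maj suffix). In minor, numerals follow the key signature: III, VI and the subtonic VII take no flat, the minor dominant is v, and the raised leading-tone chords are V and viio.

iio

Stacked in thirds the chord is F#-A-C: a diminished triad on F#.
In E minor, F# is the supertonic; the diatonic diminished triad there is iio.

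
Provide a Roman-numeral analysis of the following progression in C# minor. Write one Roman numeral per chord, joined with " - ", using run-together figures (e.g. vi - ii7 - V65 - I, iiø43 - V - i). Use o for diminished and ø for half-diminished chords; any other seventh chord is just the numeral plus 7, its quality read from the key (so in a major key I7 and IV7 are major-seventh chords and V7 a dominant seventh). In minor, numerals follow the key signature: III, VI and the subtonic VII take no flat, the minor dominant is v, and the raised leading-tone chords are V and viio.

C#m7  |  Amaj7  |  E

i7 - VI7 - III

C#m7: root C# is the tonic; minor seventh chord there is i7.
Amaj7: major seventh chord on A = scale degree 6 → VI7.
E has root E, degree 3 in C# minor, so III.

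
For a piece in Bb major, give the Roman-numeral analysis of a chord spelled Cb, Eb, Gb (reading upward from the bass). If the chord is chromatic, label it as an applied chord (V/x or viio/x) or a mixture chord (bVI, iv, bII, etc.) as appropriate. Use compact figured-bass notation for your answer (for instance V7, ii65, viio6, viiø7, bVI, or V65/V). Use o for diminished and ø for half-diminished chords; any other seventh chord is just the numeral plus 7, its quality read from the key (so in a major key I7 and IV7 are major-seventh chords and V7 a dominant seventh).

The pitches Cb-Eb-Gb form a major triad rooted on Cb.
Cb is the lowered second degree of Bb major (diatonic 2 would be C). This is the Neapolitan chord — a major triad on the lowered second degree.

bII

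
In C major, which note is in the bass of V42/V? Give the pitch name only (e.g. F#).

The applied chord V42/V is rooted on D: D-F#-A-C.
The figure 42 means third inversion — the seventh is in the bass.

C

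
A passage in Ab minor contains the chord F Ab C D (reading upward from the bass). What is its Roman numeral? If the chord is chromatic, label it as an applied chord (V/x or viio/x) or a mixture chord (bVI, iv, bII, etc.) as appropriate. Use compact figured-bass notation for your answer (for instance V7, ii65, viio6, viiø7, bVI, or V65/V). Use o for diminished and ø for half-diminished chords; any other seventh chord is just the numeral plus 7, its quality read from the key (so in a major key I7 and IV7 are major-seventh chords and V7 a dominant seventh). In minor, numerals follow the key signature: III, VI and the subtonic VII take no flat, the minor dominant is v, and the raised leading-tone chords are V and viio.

viiø65/V

The pitches D-F-Ab-C form a half-diminished seventh chord rooted on D.
D sits a half step below Eb (V in Ab minor); a diminished chord there is the applied leading-tone chord of V.
With F in the bass the chord is in first inversion, so the figured bass is 65.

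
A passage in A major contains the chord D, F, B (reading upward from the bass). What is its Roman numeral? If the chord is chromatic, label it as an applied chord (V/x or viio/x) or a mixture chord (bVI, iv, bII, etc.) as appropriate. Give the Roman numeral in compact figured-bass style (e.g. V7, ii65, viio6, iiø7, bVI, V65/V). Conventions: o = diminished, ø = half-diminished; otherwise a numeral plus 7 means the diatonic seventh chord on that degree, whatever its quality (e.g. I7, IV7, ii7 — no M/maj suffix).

The pitches B-D-F form a diminished triad rooted on B.
B is the second degree of A major. This is the diminished supertonic triad, borrowed from the parallel minor.
With D in the bass the chord is in first inversion, so the figured bass is 6.

iio6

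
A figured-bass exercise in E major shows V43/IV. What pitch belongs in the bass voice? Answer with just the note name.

B

The applied chord V43/IV is rooted on E: E-G#-B-D.
The figure 43 means second inversion — the fifth is in the bass.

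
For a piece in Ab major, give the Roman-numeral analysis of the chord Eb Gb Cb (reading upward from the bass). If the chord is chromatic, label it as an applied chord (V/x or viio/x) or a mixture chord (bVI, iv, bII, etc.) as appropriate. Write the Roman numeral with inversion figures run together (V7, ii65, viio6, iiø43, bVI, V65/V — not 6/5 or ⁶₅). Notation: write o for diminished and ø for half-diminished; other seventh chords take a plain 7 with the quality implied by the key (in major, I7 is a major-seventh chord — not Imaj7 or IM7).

Stacked in thirds the chord is Cb-Eb-Gb: a major triad on Cb.
Cb is the lowered third degree of Ab major (diatonic 3 would be C). This is a major triad on the lowered third degree, borrowed from the parallel minor.
With Eb in the bass the chord is in first inversion, so the figured bass is 6.

bIII6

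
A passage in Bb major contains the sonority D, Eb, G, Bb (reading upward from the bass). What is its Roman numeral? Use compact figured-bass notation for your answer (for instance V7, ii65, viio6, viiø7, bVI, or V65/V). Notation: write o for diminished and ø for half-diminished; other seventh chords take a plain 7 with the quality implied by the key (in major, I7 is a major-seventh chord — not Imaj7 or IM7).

IV42

The pitches Eb-G-Bb-D form a major seventh chord rooted on Eb.
In Bb major, Eb is the subdominant; the diatonic major seventh chord there is IV7.
With D in the bass the chord is in third inversion, so the figured bass is 42.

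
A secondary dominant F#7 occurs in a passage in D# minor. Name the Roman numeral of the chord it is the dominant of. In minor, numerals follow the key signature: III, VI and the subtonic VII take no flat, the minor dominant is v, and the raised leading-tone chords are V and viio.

VI

The chord is a dominant seventh chord on F#.
A dominant resolves down a perfect fifth: F# → B. In D# minor, B is scale degree 6, i.e. VI.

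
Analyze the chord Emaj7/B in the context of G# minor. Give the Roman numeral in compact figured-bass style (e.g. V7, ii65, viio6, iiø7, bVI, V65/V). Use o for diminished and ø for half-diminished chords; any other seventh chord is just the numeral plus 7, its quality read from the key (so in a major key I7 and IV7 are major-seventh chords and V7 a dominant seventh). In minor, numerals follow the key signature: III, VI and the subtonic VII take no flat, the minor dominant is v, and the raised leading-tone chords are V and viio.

VI43

Stacked in thirds the chord is E-G#-B-D#: a major seventh chord on E.
In G# minor, E is the submediant; the diatonic major seventh chord there is VI7.
With B in the bass the chord is in second inversion, so the figured bass is 43.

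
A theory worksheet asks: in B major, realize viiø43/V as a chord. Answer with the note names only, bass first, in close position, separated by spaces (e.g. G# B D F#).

The slash marks an applied leading-tone chord: viio of V. In B major, V is F#, so the leading tone to it is E#, a half step below.
Building a half-diminished seventh chord on E# gives E#-G#-B-D#.
The figured bass 43 indicates second inversion, placing the fifth (B) in the bass: B-D#-E#-G#.

B D# E# G#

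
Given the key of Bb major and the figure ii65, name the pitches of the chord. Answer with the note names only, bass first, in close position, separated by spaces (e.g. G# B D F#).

Eb G Bb C

The numeral's case and figure indicate a minor seventh chord. In Bb major its root, scale degree 2, is C.
Stacking thirds from C gives C-Eb-G-Bb.
With the 65 figure the chord is in first inversion; from the bass Eb upward in close position it reads Eb-G-Bb-C.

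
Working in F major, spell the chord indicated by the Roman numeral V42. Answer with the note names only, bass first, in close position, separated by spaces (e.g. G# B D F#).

Bb C E G

In F major, scale degree 5 is C, and the diatonic chord built there is a dominant seventh chord.
That chord is spelled C-E-G-Bb.
With the 42 figure the chord is in third inversion; from the bass Bb upward in close position it reads Bb-C-E-G.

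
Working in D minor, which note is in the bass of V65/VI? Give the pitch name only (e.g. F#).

A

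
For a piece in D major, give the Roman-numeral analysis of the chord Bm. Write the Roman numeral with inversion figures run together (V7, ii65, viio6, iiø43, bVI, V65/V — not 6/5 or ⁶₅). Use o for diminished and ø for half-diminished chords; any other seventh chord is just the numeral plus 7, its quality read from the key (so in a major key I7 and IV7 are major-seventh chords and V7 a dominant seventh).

vi

Stacked in thirds the chord is B-D-F#: a minor triad on B.
In D major, B is the submediant; the diatonic minor triad there is vi.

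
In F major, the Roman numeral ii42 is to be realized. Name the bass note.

F

ii in F major has root G; the chord is G-Bb-D-F.
The figure 42 means third inversion — the seventh is in the bass.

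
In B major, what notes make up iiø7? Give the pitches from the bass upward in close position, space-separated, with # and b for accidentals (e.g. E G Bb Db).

C# E G B

iiø7 is the half-diminished supertonic seventh, borrowed from the parallel minor. In B major that root is C#.
So the chord is C#-E-G-B.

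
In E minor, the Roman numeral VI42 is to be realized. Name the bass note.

B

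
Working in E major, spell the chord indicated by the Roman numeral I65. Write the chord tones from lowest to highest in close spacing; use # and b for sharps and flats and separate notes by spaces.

G# B D# E

The numeral's case and figure indicate a major seventh chord. In E major its root, the tonic, is E.
That chord is spelled E-G#-B-D#.
The figured bass 65 indicates first inversion, placing the third (G#) in the bass: G#-B-D#-E.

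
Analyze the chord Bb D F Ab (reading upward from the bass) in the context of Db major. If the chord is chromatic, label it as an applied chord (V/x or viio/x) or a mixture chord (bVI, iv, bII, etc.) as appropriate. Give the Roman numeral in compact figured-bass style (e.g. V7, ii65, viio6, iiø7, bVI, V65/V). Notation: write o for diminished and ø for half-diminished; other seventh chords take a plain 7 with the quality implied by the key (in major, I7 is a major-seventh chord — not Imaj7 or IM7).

The pitches Bb-D-F-Ab form a dominant seventh chord rooted on Bb.
Bb is not a diatonic chord root with this quality in Db major, but it lies a perfect fifth above Eb (ii), so the chord functions as an applied dominant of ii.

V7/ii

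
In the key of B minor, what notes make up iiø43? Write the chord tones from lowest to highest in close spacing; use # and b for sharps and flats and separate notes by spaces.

The numeral's case and figure indicate a half-diminished seventh chord. In B minor its root, the second degree, is C#.
Stacking thirds from C# gives C#-E-G-B.
The figured bass 43 indicates second inversion, placing the fifth (G) in the bass: G-B-C#-E.

G B C# E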